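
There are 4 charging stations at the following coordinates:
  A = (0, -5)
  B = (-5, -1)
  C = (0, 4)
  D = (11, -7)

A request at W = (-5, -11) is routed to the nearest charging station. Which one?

A

Squared Euclidean distances:
|WA|² = (-5−0)² + (-11−(-5))² = 25 + 36 = 61
|WB|² = (-5−(-5))² + (-11−(-1))² = 0 + 100 = 100
|WC|² = (-5−0)² + (-11−4)² = 25 + 225 = 250
|WD|² = (-5−11)² + (-11−(-7))² = 256 + 16 = 272
A is nearest.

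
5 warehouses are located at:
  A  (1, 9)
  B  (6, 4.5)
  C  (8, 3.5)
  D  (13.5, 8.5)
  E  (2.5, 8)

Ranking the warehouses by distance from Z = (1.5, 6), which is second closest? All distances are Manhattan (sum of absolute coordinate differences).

A

d(Z,A) = |1.5−1| + |6−9| = 0.5 + 3 = 3.5
d(Z,B) = |1.5−6| + |6−4.5| = 4.5 + 1.5 = 6
d(Z,C) = |1.5−8| + |6−3.5| = 6.5 + 2.5 = 9
d(Z,D) = |1.5−13.5| + |6−8.5| = 12 + 2.5 = 14.5
d(Z,E) = |1.5−2.5| + |6−8| = 1 + 2 = 3
Sorted ascending: E, A, B, … — the second-nearest is A.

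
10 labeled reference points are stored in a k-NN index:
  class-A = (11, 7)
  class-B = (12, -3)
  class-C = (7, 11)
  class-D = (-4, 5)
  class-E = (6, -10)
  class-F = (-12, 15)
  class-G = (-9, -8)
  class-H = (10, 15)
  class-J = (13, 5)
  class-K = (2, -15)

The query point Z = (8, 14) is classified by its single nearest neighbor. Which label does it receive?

Squared Euclidean distances:
d²(Z, class-A) = (8−11)² + (14−7)² = 9 + 49 = 58
d²(Z, class-B) = (8−12)² + (14−(-3))² = 16 + 289 = 305
d²(Z, class-C) = (8−7)² + (14−11)² = 1 + 9 = 10
d²(Z, class-D) = (8−(-4))² + (14−5)² = 144 + 81 = 225
d²(Z, class-E) = (8−6)² + (14−(-10))² = 4 + 576 = 580
d²(Z, class-F) = (8−(-12))² + (14−15)² = 400 + 1 = 401
d²(Z, class-G) = (8−(-9))² + (14−(-8))² = 289 + 484 = 773
d²(Z, class-H) = (8−10)² + (14−15)² = 4 + 1 = 5
d²(Z, class-J) = (8−13)² + (14−5)² = 25 + 81 = 106
d²(Z, class-K) = (8−2)² + (14−(-15))² = 36 + 841 = 877
The smallest is to class-H, so Z lies in the Voronoi region of class-H.

class-H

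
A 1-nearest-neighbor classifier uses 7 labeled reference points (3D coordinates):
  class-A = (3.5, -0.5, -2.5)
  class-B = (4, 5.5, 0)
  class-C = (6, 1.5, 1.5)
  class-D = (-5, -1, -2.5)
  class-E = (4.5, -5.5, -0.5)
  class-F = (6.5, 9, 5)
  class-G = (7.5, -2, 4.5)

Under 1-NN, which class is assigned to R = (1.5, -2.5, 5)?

class-G

Compare squared distances (the ordering matches that of the actual distances):
d²(R, class-A) = (1.5−3.5)² + (-2.5−(-0.5))² + (5−(-2.5))² = 4 + 4 + 56.25 = 64.25
d²(R, class-B) = (1.5−4)² + (-2.5−5.5)² + (5−0)² = 6.25 + 64 + 25 = 95.25
d²(R, class-C) = (1.5−6)² + (-2.5−1.5)² + (5−1.5)² = 20.25 + 16 + 12.25 = 48.5
d²(R, class-D) = (1.5−(-5))² + (-2.5−(-1))² + (5−(-2.5))² = 42.25 + 2.25 + 56.25 = 100.75
d²(R, class-E) = (1.5−4.5)² + (-2.5−(-5.5))² + (5−(-0.5))² = 9 + 9 + 30.25 = 48.25
d²(R, class-F) = (1.5−6.5)² + (-2.5−9)² + (5−5)² = 25 + 132.25 + 0 = 157.25
d²(R, class-G) = (1.5−7.5)² + (-2.5−(-2))² + (5−4.5)² = 36 + 0.25 + 0.25 = 36.5
Minimum is at class-G.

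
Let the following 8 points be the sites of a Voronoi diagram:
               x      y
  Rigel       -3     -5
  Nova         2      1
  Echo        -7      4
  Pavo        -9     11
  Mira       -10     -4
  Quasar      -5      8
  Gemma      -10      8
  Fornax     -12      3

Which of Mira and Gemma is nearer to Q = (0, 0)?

Mira

Compare squared distances:
d²(Q, Mira) = (0−(-10))² + (0−(-4))² = 100 + 16 = 116
d²(Q, Gemma) = (0−(-10))² + (0−8)² = 100 + 64 = 164
116 < 164, so Mira is closer.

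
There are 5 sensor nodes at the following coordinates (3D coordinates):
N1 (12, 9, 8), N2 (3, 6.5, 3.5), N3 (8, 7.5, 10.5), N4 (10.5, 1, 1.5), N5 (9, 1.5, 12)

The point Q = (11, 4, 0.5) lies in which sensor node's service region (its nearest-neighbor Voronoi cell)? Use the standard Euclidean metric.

Compare squared distances (the ordering matches that of the actual distances):
|QN1|² = 1 + 25 + 56.25 = 82.25
|QN2|² = 64 + 6.25 + 9 = 79.25
|QN3|² = 9 + 12.25 + 100 = 121.25
|QN4|² = 0.25 + 9 + 1 = 10.25
|QN5|² = 4 + 6.25 + 132.25 = 142.5
N4 is nearest.

N4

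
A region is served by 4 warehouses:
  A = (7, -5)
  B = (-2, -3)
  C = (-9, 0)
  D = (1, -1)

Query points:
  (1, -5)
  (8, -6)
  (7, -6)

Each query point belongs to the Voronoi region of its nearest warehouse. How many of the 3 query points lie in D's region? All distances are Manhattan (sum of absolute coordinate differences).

1

(1, -5) — d to each: A:6, B:5, C:15, D:4 → nearest is D
(8, -6) — d to each: A:2, B:13, C:23, D:12 → nearest is A
(7, -6) — d to each: A:1, B:12, C:22, D:11 → nearest is A
1 of the 3 points has D as nearest.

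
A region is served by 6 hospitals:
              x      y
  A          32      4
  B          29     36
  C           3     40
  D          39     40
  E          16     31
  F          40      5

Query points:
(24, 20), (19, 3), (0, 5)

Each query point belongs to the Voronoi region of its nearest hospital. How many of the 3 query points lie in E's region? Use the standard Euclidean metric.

2

(24, 20) — d² to each: A:320, B:281, C:841, D:625, E:185, F:481 → nearest is E
(19, 3) — d² to each: A:170, B:1189, C:1625, D:1769, E:793, F:445 → nearest is A
(0, 5) — d² to each: A:1025, B:1802, C:1234, D:2746, E:932, F:1600 → nearest is E
2 of the 3 points have E as nearest.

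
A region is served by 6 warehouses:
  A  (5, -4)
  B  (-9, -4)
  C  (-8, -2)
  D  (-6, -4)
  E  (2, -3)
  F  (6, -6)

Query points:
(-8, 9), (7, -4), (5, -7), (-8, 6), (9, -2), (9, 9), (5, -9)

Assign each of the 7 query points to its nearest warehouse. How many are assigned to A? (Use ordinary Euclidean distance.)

3

(-8, 9) — d² to each: A:338, B:170, C:121, D:173, E:244, F:421 → nearest is C
(7, -4) — d² to each: A:4, B:256, C:229, D:169, E:26, F:5 → nearest is A
(5, -7) — d² to each: A:9, B:205, C:194, D:130, E:25, F:2 → nearest is F
(-8, 6) — d² to each: A:269, B:101, C:64, D:104, E:181, F:340 → nearest is C
(9, -2) — d² to each: A:20, B:328, C:289, D:229, E:50, F:25 → nearest is A
(9, 9) — d² to each: A:185, B:493, C:410, D:394, E:193, F:234 → nearest is A
(5, -9) — d² to each: A:25, B:221, C:218, D:146, E:45, F:10 → nearest is F
3 of the 7 points have A as nearest.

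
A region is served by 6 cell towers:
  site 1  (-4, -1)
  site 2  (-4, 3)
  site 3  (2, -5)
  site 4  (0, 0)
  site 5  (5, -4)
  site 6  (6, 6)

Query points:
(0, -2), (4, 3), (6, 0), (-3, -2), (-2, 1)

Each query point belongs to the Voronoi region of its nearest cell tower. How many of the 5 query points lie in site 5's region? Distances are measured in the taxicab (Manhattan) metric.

(0, -2) — d to each: site 1:5, site 2:9, site 3:5, site 4:2, site 5:7, site 6:14 → nearest is site 4
(4, 3) — d to each: site 1:12, site 2:8, site 3:10, site 4:7, site 5:8, site 6:5 → nearest is site 6
(6, 0) — d to each: site 1:11, site 2:13, site 3:9, site 4:6, site 5:5, site 6:6 → nearest is site 5
(-3, -2) — d to each: site 1:2, site 2:6, site 3:8, site 4:5, site 5:10, site 6:17 → nearest is site 1
(-2, 1) — d to each: site 1:4, site 2:4, site 3:10, site 4:3, site 5:12, site 6:13 → nearest is site 4
1 of the 5 points has site 5 as nearest.

1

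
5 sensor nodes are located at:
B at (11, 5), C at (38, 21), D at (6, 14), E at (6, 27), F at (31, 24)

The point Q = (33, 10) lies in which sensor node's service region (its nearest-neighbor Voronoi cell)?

C

Since √ is increasing, it suffices to compare squared distances:
|QB|² = (33−11)² + (10−5)² = 484 + 25 = 509
|QC|² = (33−38)² + (10−21)² = 25 + 121 = 146
|QD|² = (33−6)² + (10−14)² = 729 + 16 = 745
|QE|² = (33−6)² + (10−27)² = 729 + 289 = 1018
|QF|² = (33−31)² + (10−24)² = 4 + 196 = 200
The smallest is to C, so Q lies in the Voronoi region of C.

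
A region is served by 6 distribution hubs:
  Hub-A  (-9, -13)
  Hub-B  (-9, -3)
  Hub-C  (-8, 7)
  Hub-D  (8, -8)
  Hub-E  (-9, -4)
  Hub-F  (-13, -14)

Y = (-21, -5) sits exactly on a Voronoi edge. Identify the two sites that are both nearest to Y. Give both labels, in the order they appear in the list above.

Squared distances from Y to each site:
d²(Y, Hub-A) = 144 + 64 = 208
d²(Y, Hub-B) = 144 + 4 = 148
d²(Y, Hub-C) = 169 + 144 = 313
d²(Y, Hub-D) = 841 + 9 = 850
d²(Y, Hub-E) = 144 + 1 = 145
d²(Y, Hub-F) = 64 + 81 = 145
Y is equidistant from Hub-E and Hub-F (both at squared distance 145), and every other site is strictly farther — so Y lies on the Hub-E–Hub-F Voronoi edge.

Hub-E and Hub-F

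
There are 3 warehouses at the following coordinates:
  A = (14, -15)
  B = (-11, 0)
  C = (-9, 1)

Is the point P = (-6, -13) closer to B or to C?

B

Compare squared distances:
|PB|² = (-6−(-11))² + (-13−0)² = 25 + 169 = 194
|PC|² = (-6−(-9))² + (-13−1)² = 9 + 196 = 205
194 < 205, so B is closer.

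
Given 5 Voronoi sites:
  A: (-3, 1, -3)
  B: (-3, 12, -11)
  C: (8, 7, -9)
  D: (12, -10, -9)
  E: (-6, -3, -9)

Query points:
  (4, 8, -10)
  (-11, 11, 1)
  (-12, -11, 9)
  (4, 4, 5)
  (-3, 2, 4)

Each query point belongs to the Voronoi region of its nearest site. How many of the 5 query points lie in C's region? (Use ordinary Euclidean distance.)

1

(4, 8, -10) — d² to each: A:147, B:66, C:18, D:389, E:222 → nearest is C
(-11, 11, 1) — d² to each: A:180, B:209, C:477, D:1070, E:321 → nearest is A
(-12, -11, 9) — d² to each: A:369, B:1010, C:1048, D:901, E:424 → nearest is A
(4, 4, 5) — d² to each: A:122, B:369, C:221, D:456, E:345 → nearest is A
(-3, 2, 4) — d² to each: A:50, B:325, C:315, D:538, E:203 → nearest is A
1 of the 5 points has C as nearest.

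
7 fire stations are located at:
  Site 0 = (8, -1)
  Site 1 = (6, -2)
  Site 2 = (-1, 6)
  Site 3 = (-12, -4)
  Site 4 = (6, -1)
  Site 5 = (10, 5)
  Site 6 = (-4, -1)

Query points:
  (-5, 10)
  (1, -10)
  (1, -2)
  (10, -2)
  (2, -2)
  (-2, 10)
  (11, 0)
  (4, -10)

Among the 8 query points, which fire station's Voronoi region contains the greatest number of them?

Site 1

(-5, 10) — d² to each: Site 0:290, Site 1:265, Site 2:32, Site 3:245, Site 4:242, Site 5:250, Site 6:122 → nearest is Site 2
(1, -10) — d² to each: Site 0:130, Site 1:89, Site 2:260, Site 3:205, Site 4:106, Site 5:306, Site 6:106 → nearest is Site 1
(1, -2) — d² to each: Site 0:50, Site 1:25, Site 2:68, Site 3:173, Site 4:26, Site 5:130, Site 6:26 → nearest is Site 1
(10, -2) — d² to each: Site 0:5, Site 1:16, Site 2:185, Site 3:488, Site 4:17, Site 5:49, Site 6:197 → nearest is Site 0
(2, -2) — d² to each: Site 0:37, Site 1:16, Site 2:73, Site 3:200, Site 4:17, Site 5:113, Site 6:37 → nearest is Site 1
(-2, 10) — d² to each: Site 0:221, Site 1:208, Site 2:17, Site 3:296, Site 4:185, Site 5:169, Site 6:125 → nearest is Site 2
(11, 0) — d² to each: Site 0:10, Site 1:29, Site 2:180, Site 3:545, Site 4:26, Site 5:26, Site 6:226 → nearest is Site 0
(4, -10) — d² to each: Site 0:97, Site 1:68, Site 2:281, Site 3:292, Site 4:85, Site 5:261, Site 6:145 → nearest is Site 1
Tally — Site 0:2, Site 1:4, Site 2:2. Site 1 captures the most (4).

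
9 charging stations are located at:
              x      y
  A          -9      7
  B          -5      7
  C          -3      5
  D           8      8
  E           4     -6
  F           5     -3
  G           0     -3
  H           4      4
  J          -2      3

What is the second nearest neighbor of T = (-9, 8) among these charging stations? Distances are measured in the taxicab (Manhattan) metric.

B

d(T,A) = |-9−(-9)| + |8−7| = 0 + 1 = 1
d(T,B) = |-9−(-5)| + |8−7| = 4 + 1 = 5
d(T,C) = |-9−(-3)| + |8−5| = 6 + 3 = 9
d(T,D) = |-9−8| + |8−8| = 17 + 0 = 17
d(T,E) = |-9−4| + |8−(-6)| = 13 + 14 = 27
d(T,F) = |-9−5| + |8−(-3)| = 14 + 11 = 25
d(T,G) = |-9−0| + |8−(-3)| = 9 + 11 = 20
d(T,H) = |-9−4| + |8−4| = 13 + 4 = 17
d(T,J) = |-9−(-2)| + |8−3| = 7 + 5 = 12
Sorted ascending: A, B, C, … — the second-nearest is B.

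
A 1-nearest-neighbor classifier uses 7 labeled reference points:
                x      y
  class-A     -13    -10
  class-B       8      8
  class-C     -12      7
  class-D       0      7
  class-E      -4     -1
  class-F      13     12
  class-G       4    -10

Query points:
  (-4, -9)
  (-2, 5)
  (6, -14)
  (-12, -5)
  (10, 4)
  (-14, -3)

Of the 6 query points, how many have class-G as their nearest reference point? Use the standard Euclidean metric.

1

(-4, -9) — d² to each: class-A:82, class-B:433, class-C:320, class-D:272, class-E:64, class-F:730, class-G:65 → nearest is class-E
(-2, 5) — d² to each: class-A:346, class-B:109, class-C:104, class-D:8, class-E:40, class-F:274, class-G:261 → nearest is class-D
(6, -14) — d² to each: class-A:377, class-B:488, class-C:765, class-D:477, class-E:269, class-F:725, class-G:20 → nearest is class-G
(-12, -5) — d² to each: class-A:26, class-B:569, class-C:144, class-D:288, class-E:80, class-F:914, class-G:281 → nearest is class-A
(10, 4) — d² to each: class-A:725, class-B:20, class-C:493, class-D:109, class-E:221, class-F:73, class-G:232 → nearest is class-B
(-14, -3) — d² to each: class-A:50, class-B:605, class-C:104, class-D:296, class-E:104, class-F:954, class-G:373 → nearest is class-A
1 of the 6 points has class-G as nearest.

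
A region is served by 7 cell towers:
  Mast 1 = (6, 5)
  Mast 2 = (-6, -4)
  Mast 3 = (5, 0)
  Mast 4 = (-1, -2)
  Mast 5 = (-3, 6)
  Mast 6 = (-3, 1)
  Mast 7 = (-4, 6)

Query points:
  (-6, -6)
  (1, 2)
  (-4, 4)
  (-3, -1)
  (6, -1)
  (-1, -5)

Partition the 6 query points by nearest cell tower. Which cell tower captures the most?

Mast 6

(-6, -6) — d² to each: Mast 1:265, Mast 2:4, Mast 3:157, Mast 4:41, Mast 5:153, Mast 6:58, Mast 7:148 → nearest is Mast 2
(1, 2) — d² to each: Mast 1:34, Mast 2:85, Mast 3:20, Mast 4:20, Mast 5:32, Mast 6:17, Mast 7:41 → nearest is Mast 6
(-4, 4) — d² to each: Mast 1:101, Mast 2:68, Mast 3:97, Mast 4:45, Mast 5:5, Mast 6:10, Mast 7:4 → nearest is Mast 7
(-3, -1) — d² to each: Mast 1:117, Mast 2:18, Mast 3:65, Mast 4:5, Mast 5:49, Mast 6:4, Mast 7:50 → nearest is Mast 6
(6, -1) — d² to each: Mast 1:36, Mast 2:153, Mast 3:2, Mast 4:50, Mast 5:130, Mast 6:85, Mast 7:149 → nearest is Mast 3
(-1, -5) — d² to each: Mast 1:149, Mast 2:26, Mast 3:61, Mast 4:9, Mast 5:125, Mast 6:40, Mast 7:130 → nearest is Mast 4
Tally — Mast 2:1, Mast 3:1, Mast 4:1, Mast 6:2, Mast 7:1. Mast 6 captures the most (2).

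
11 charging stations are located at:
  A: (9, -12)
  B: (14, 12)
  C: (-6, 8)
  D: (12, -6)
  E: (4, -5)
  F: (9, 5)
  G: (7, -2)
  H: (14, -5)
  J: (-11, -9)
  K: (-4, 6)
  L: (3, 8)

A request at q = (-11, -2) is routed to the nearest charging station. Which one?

Squared Euclidean distances:
|qA|² = (-11−9)² + (-2−(-12))² = 400 + 100 = 500
|qB|² = (-11−14)² + (-2−12)² = 625 + 196 = 821
|qC|² = (-11−(-6))² + (-2−8)² = 25 + 100 = 125
|qD|² = (-11−12)² + (-2−(-6))² = 529 + 16 = 545
|qE|² = (-11−4)² + (-2−(-5))² = 225 + 9 = 234
|qF|² = (-11−9)² + (-2−5)² = 400 + 49 = 449
|qG|² = (-11−7)² + (-2−(-2))² = 324 + 0 = 324
|qH|² = (-11−14)² + (-2−(-5))² = 625 + 9 = 634
|qJ|² = (-11−(-11))² + (-2−(-9))² = 0 + 49 = 49
|qK|² = (-11−(-4))² + (-2−6)² = 49 + 64 = 113
|qL|² = (-11−3)² + (-2−8)² = 196 + 100 = 296
The smallest is to J, so q lies in the Voronoi region of J.

J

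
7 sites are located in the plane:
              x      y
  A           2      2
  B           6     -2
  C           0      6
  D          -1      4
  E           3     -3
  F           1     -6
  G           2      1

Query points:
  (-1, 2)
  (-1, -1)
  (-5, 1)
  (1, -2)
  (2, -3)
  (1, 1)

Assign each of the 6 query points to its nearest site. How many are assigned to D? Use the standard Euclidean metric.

(-1, 2) — d² to each: A:9, B:65, C:17, D:4, E:41, F:68, G:10 → nearest is D
(-1, -1) — d² to each: A:18, B:50, C:50, D:25, E:20, F:29, G:13 → nearest is G
(-5, 1) — d² to each: A:50, B:130, C:50, D:25, E:80, F:85, G:49 → nearest is D
(1, -2) — d² to each: A:17, B:25, C:65, D:40, E:5, F:16, G:10 → nearest is E
(2, -3) — d² to each: A:25, B:17, C:85, D:58, E:1, F:10, G:16 → nearest is E
(1, 1) — d² to each: A:2, B:34, C:26, D:13, E:20, F:49, G:1 → nearest is G
2 of the 6 points have D as nearest.

2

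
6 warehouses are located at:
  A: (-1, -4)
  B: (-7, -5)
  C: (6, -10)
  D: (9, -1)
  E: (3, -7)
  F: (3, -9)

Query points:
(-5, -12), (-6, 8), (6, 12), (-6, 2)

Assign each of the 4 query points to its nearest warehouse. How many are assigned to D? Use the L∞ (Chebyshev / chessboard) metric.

1

(-5, -12) — d to each: A:8, B:7, C:11, D:14, E:8, F:8 → nearest is B
(-6, 8) — d to each: A:12, B:13, C:18, D:15, E:15, F:17 → nearest is A
(6, 12) — d to each: A:16, B:17, C:22, D:13, E:19, F:21 → nearest is D
(-6, 2) — d to each: A:6, B:7, C:12, D:15, E:9, F:11 → nearest is A
1 of the 4 points has D as nearest.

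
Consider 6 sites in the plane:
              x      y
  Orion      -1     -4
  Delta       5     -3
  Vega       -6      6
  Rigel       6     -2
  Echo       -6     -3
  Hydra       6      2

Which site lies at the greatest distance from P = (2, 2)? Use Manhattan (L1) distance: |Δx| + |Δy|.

Echo

d(P, Orion) = 3 + 6 = 9
d(P, Delta) = 3 + 5 = 8
d(P, Vega) = 8 + 4 = 12
d(P, Rigel) = 4 + 4 = 8
d(P, Echo) = 8 + 5 = 13
d(P, Hydra) = 4 + 0 = 4
The largest is to Echo.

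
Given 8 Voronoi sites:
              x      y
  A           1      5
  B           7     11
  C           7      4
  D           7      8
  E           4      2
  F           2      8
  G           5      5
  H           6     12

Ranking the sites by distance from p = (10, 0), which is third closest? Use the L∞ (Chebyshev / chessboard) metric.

E

d(p,A) = max(9, 5) = 9
d(p,B) = max(3, 11) = 11
d(p,C) = max(3, 4) = 4
d(p,D) = max(3, 8) = 8
d(p,E) = max(6, 2) = 6
d(p,F) = max(8, 8) = 8
d(p,G) = max(5, 5) = 5
d(p,H) = max(4, 12) = 12
Sorted ascending: C, G, E, D, … — the third-nearest is E.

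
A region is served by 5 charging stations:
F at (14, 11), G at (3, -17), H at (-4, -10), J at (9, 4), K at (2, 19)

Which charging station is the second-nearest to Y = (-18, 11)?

H

Compare squared distances (the ordering matches that of the actual distances):
|YF|² = (-18−14)² + (11−11)² = 1024 + 0 = 1024
|YG|² = (-18−3)² + (11−(-17))² = 441 + 784 = 1225
|YH|² = (-18−(-4))² + (11−(-10))² = 196 + 441 = 637
|YJ|² = (-18−9)² + (11−4)² = 729 + 49 = 778
|YK|² = (-18−2)² + (11−19)² = 400 + 64 = 464
Sorted ascending: K, H, J, … — the second-nearest is H.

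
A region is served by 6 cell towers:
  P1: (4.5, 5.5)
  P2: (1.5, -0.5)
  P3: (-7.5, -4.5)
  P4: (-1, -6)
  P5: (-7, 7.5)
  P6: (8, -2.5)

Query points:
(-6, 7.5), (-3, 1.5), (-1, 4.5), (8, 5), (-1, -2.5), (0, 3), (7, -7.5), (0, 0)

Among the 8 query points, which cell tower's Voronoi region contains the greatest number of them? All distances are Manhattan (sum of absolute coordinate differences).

(-6, 7.5) — d to each: P1:12.5, P2:15.5, P3:13.5, P4:18.5, P5:1, P6:24 → nearest is P5
(-3, 1.5) — d to each: P1:11.5, P2:6.5, P3:10.5, P4:9.5, P5:10, P6:15 → nearest is P2
(-1, 4.5) — d to each: P1:6.5, P2:7.5, P3:15.5, P4:10.5, P5:9, P6:16 → nearest is P1
(8, 5) — d to each: P1:4, P2:12, P3:25, P4:20, P5:17.5, P6:7.5 → nearest is P1
(-1, -2.5) — d to each: P1:13.5, P2:4.5, P3:8.5, P4:3.5, P5:16, P6:9 → nearest is P4
(0, 3) — d to each: P1:7, P2:5, P3:15, P4:10, P5:11.5, P6:13.5 → nearest is P2
(7, -7.5) — d to each: P1:15.5, P2:12.5, P3:17.5, P4:9.5, P5:29, P6:6 → nearest is P6
(0, 0) — d to each: P1:10, P2:2, P3:12, P4:7, P5:14.5, P6:10.5 → nearest is P2
Tally — P1:2, P2:3, P4:1, P5:1, P6:1. P2 captures the most (3).

P2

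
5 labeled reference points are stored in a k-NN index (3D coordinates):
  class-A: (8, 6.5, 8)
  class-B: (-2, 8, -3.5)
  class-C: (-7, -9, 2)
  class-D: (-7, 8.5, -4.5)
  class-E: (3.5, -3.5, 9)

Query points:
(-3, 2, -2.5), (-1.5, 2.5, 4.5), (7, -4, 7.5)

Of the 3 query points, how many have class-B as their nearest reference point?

1

(-3, 2, -2.5) — d² to each: class-A:251.5, class-B:38, class-C:157.25, class-D:62.25, class-E:204.75 → nearest is class-B
(-1.5, 2.5, 4.5) — d² to each: class-A:118.5, class-B:94.5, class-C:168.75, class-D:147.25, class-E:81.25 → nearest is class-E
(7, -4, 7.5) — d² to each: class-A:111.5, class-B:346, class-C:251.25, class-D:496.25, class-E:14.75 → nearest is class-E
1 of the 3 points has class-B as nearest.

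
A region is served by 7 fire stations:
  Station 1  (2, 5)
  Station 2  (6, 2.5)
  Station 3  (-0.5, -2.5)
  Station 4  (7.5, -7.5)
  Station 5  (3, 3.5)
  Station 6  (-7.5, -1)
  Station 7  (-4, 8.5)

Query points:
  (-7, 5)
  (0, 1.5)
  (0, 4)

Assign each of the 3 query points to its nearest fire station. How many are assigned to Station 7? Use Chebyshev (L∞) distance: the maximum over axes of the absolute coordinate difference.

1

(-7, 5) — d to each: Station 1:9, Station 2:13, Station 3:7.5, Station 4:14.5, Station 5:10, Station 6:6, Station 7:3.5 → nearest is Station 7
(0, 1.5) — d to each: Station 1:3.5, Station 2:6, Station 3:4, Station 4:9, Station 5:3, Station 6:7.5, Station 7:7 → nearest is Station 5
(0, 4) — d to each: Station 1:2, Station 2:6, Station 3:6.5, Station 4:11.5, Station 5:3, Station 6:7.5, Station 7:4.5 → nearest is Station 1
1 of the 3 points has Station 7 as nearest.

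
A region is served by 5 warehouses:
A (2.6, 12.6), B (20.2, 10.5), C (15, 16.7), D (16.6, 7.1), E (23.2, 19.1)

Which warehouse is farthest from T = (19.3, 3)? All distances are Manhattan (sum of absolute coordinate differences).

d(T,A) = |19.3−2.6| + |3−12.6| = 16.7 + 9.6 = 26.3
d(T,B) = |19.3−20.2| + |3−10.5| = 0.9 + 7.5 = 8.4
d(T,C) = |19.3−15| + |3−16.7| = 4.3 + 13.7 = 18
d(T,D) = |19.3−16.6| + |3−7.1| = 2.7 + 4.1 = 6.8
d(T,E) = |19.3−23.2| + |3−19.1| = 3.9 + 16.1 = 20
The largest is to A.

A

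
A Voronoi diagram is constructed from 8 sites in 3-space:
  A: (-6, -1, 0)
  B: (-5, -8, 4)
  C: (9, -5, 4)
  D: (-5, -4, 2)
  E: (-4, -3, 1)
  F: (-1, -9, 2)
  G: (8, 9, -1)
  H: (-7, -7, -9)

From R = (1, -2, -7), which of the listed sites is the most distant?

Since √ is increasing, it suffices to compare squared distances:
|RA|² = (1−(-6))² + (-2−(-1))² + (-7−0)² = 49 + 1 + 49 = 99
|RB|² = (1−(-5))² + (-2−(-8))² + (-7−4)² = 36 + 36 + 121 = 193
|RC|² = (1−9)² + (-2−(-5))² + (-7−4)² = 64 + 9 + 121 = 194
|RD|² = (1−(-5))² + (-2−(-4))² + (-7−2)² = 36 + 4 + 81 = 121
|RE|² = (1−(-4))² + (-2−(-3))² + (-7−1)² = 25 + 1 + 64 = 90
|RF|² = (1−(-1))² + (-2−(-9))² + (-7−2)² = 4 + 49 + 81 = 134
|RG|² = (1−8)² + (-2−9)² + (-7−(-1))² = 49 + 121 + 36 = 206
|RH|² = (1−(-7))² + (-2−(-7))² + (-7−(-9))² = 64 + 25 + 4 = 93
The largest is to G.

G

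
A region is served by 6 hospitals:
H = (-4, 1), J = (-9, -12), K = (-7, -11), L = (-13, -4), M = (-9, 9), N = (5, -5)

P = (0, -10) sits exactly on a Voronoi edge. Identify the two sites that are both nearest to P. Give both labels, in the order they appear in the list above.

Squared distances from P to each site:
|PH|² = (0−(-4))² + (-10−1)² = 16 + 121 = 137
|PJ|² = (0−(-9))² + (-10−(-12))² = 81 + 4 = 85
|PK|² = (0−(-7))² + (-10−(-11))² = 49 + 1 = 50
|PL|² = (0−(-13))² + (-10−(-4))² = 169 + 36 = 205
|PM|² = (0−(-9))² + (-10−9)² = 81 + 361 = 442
|PN|² = (0−5)² + (-10−(-5))² = 25 + 25 = 50
P is equidistant from K and N (both at squared distance 50), and every other site is strictly farther — so P lies on the K–N Voronoi edge.

K and N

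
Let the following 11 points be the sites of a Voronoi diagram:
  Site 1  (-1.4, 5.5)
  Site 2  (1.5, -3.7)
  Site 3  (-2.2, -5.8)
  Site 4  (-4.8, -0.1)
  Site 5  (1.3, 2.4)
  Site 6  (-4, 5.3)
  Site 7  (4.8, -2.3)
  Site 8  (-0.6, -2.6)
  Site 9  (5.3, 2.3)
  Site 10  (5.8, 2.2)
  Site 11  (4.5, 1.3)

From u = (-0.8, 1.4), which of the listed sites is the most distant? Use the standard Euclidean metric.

Squared Euclidean distances:
d²(u, Site 1) = 0.36 + 16.81 = 17.17
d²(u, Site 2) = 5.29 + 26.01 = 31.3
d²(u, Site 3) = 1.96 + 51.84 = 53.8
d²(u, Site 4) = 16 + 2.25 = 18.25
d²(u, Site 5) = 4.41 + 1 = 5.41
d²(u, Site 6) = 10.24 + 15.21 = 25.45
d²(u, Site 7) = 31.36 + 13.69 = 45.05
d²(u, Site 8) = 0.04 + 16 = 16.04
d²(u, Site 9) = 37.21 + 0.81 = 38.02
d²(u, Site 10) = 43.56 + 0.64 = 44.2
d²(u, Site 11) = 28.09 + 0.01 = 28.1
The largest is to Site 3.

Site 3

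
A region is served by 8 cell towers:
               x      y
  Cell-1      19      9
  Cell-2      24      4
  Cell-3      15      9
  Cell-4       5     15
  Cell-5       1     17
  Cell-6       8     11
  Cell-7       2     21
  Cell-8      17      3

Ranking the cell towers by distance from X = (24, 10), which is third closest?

Squared Euclidean distances:
d²(X, Cell-1) = 25 + 1 = 26
d²(X, Cell-2) = 0 + 36 = 36
d²(X, Cell-3) = 81 + 1 = 82
d²(X, Cell-4) = 361 + 25 = 386
d²(X, Cell-5) = 529 + 49 = 578
d²(X, Cell-6) = 256 + 1 = 257
d²(X, Cell-7) = 484 + 121 = 605
d²(X, Cell-8) = 49 + 49 = 98
Sorted ascending: Cell-1, Cell-2, Cell-3, Cell-8, … — the third-nearest is Cell-3.

Cell-3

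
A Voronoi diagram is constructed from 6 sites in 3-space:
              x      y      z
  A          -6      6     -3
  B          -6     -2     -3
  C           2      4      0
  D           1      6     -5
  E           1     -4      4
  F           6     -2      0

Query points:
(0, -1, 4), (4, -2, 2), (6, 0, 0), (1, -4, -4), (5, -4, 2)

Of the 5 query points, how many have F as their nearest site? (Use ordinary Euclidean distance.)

(0, -1, 4) — d² to each: A:134, B:86, C:45, D:131, E:10, F:53 → nearest is E
(4, -2, 2) — d² to each: A:189, B:125, C:44, D:122, E:17, F:8 → nearest is F
(6, 0, 0) — d² to each: A:189, B:157, C:32, D:86, E:57, F:4 → nearest is F
(1, -4, -4) — d² to each: A:150, B:54, C:81, D:101, E:64, F:45 → nearest is F
(5, -4, 2) — d² to each: A:246, B:150, C:77, D:165, E:20, F:9 → nearest is F
4 of the 5 points have F as nearest.

4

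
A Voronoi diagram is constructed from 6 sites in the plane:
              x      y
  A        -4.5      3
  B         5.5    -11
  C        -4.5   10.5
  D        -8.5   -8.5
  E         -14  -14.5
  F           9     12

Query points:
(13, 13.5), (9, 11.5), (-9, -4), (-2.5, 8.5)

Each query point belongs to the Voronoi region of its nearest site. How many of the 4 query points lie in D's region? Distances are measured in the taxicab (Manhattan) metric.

(13, 13.5) — d to each: A:28, B:32, C:20.5, D:43.5, E:55, F:5.5 → nearest is F
(9, 11.5) — d to each: A:22, B:26, C:14.5, D:37.5, E:49, F:0.5 → nearest is F
(-9, -4) — d to each: A:11.5, B:21.5, C:19, D:5, E:15.5, F:34 → nearest is D
(-2.5, 8.5) — d to each: A:7.5, B:27.5, C:4, D:23, E:34.5, F:15 → nearest is C
1 of the 4 points has D as nearest.

1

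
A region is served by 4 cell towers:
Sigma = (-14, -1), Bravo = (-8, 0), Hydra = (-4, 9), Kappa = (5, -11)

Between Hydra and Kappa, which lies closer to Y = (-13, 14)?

Hydra

Compare squared distances:
d²(Y, Hydra) = (-13−(-4))² + (14−9)² = 81 + 25 = 106
d²(Y, Kappa) = (-13−5)² + (14−(-11))² = 324 + 625 = 949
106 < 949, so Hydra is closer.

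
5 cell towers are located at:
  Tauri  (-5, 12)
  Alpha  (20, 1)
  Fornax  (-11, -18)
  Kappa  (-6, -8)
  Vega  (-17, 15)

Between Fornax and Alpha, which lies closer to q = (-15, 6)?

Compare squared distances:
d²(q, Fornax) = (-15−(-11))² + (6−(-18))² = 16 + 576 = 592
d²(q, Alpha) = (-15−20)² + (6−1)² = 1225 + 25 = 1250
592 < 1250, so Fornax is closer.

Fornax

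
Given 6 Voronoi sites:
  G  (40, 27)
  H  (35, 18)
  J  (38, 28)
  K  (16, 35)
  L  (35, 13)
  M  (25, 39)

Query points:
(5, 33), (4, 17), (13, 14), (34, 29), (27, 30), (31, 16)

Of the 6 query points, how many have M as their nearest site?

(5, 33) — d² to each: G:1261, H:1125, J:1114, K:125, L:1300, M:436 → nearest is K
(4, 17) — d² to each: G:1396, H:962, J:1277, K:468, L:977, M:925 → nearest is K
(13, 14) — d² to each: G:898, H:500, J:821, K:450, L:485, M:769 → nearest is K
(34, 29) — d² to each: G:40, H:122, J:17, K:360, L:257, M:181 → nearest is J
(27, 30) — d² to each: G:178, H:208, J:125, K:146, L:353, M:85 → nearest is M
(31, 16) — d² to each: G:202, H:20, J:193, K:586, L:25, M:565 → nearest is H
1 of the 6 points has M as nearest.

1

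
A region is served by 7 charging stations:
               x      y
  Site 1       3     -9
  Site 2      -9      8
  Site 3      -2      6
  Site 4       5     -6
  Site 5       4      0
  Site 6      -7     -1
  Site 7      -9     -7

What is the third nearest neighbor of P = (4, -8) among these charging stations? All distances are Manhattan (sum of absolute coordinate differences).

Site 5

d(P, Site 1) = |4−3| + |-8−(-9)| = 1 + 1 = 2
d(P, Site 2) = |4−(-9)| + |-8−8| = 13 + 16 = 29
d(P, Site 3) = |4−(-2)| + |-8−6| = 6 + 14 = 20
d(P, Site 4) = |4−5| + |-8−(-6)| = 1 + 2 = 3
d(P, Site 5) = |4−4| + |-8−0| = 0 + 8 = 8
d(P, Site 6) = |4−(-7)| + |-8−(-1)| = 11 + 7 = 18
d(P, Site 7) = |4−(-9)| + |-8−(-7)| = 13 + 1 = 14
Sorted ascending: Site 1, Site 4, Site 5, Site 7, … — the third-nearest is Site 5.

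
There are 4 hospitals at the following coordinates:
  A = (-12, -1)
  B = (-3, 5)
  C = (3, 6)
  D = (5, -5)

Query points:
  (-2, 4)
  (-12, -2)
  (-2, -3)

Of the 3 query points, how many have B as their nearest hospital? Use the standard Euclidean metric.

1

(-2, 4) — d² to each: A:125, B:2, C:29, D:130 → nearest is B
(-12, -2) — d² to each: A:1, B:130, C:289, D:298 → nearest is A
(-2, -3) — d² to each: A:104, B:65, C:106, D:53 → nearest is D
1 of the 3 points has B as nearest.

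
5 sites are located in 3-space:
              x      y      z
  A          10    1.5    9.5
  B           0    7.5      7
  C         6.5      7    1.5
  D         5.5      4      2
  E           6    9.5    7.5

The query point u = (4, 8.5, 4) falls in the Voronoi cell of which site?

C

Squared Euclidean distances:
|uA|² = (4−10)² + (8.5−1.5)² + (4−9.5)² = 36 + 49 + 30.25 = 115.25
|uB|² = (4−0)² + (8.5−7.5)² + (4−7)² = 16 + 1 + 9 = 26
|uC|² = (4−6.5)² + (8.5−7)² + (4−1.5)² = 6.25 + 2.25 + 6.25 = 14.75
|uD|² = (4−5.5)² + (8.5−4)² + (4−2)² = 2.25 + 20.25 + 4 = 26.5
|uE|² = (4−6)² + (8.5−9.5)² + (4−7.5)² = 4 + 1 + 12.25 = 17.25
C is nearest.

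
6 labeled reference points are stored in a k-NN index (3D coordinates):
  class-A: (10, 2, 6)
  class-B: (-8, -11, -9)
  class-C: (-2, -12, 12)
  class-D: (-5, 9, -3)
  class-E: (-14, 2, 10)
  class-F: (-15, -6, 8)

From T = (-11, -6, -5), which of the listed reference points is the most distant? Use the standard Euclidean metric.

class-A

Compare squared distances (the ordering matches that of the actual distances):
d²(T, class-A) = (-11−10)² + (-6−2)² + (-5−6)² = 441 + 64 + 121 = 626
d²(T, class-B) = (-11−(-8))² + (-6−(-11))² + (-5−(-9))² = 9 + 25 + 16 = 50
d²(T, class-C) = (-11−(-2))² + (-6−(-12))² + (-5−12)² = 81 + 36 + 289 = 406
d²(T, class-D) = (-11−(-5))² + (-6−9)² + (-5−(-3))² = 36 + 225 + 4 = 265
d²(T, class-E) = (-11−(-14))² + (-6−2)² + (-5−10)² = 9 + 64 + 225 = 298
d²(T, class-F) = (-11−(-15))² + (-6−(-6))² + (-5−8)² = 16 + 0 + 169 = 185
The largest is to class-A.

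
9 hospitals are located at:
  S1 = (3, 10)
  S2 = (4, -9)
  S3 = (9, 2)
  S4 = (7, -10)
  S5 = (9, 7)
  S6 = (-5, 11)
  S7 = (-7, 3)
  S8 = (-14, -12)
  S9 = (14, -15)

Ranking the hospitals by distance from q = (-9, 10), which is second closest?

Compare squared distances (the ordering matches that of the actual distances):
|qS1|² = (-9−3)² + (10−10)² = 144 + 0 = 144
|qS2|² = (-9−4)² + (10−(-9))² = 169 + 361 = 530
|qS3|² = (-9−9)² + (10−2)² = 324 + 64 = 388
|qS4|² = (-9−7)² + (10−(-10))² = 256 + 400 = 656
|qS5|² = (-9−9)² + (10−7)² = 324 + 9 = 333
|qS6|² = (-9−(-5))² + (10−11)² = 16 + 1 = 17
|qS7|² = (-9−(-7))² + (10−3)² = 4 + 49 = 53
|qS8|² = (-9−(-14))² + (10−(-12))² = 25 + 484 = 509
|qS9|² = (-9−14)² + (10−(-15))² = 529 + 625 = 1154
Sorted ascending: S6, S7, S1, … — the second-nearest is S7.

S7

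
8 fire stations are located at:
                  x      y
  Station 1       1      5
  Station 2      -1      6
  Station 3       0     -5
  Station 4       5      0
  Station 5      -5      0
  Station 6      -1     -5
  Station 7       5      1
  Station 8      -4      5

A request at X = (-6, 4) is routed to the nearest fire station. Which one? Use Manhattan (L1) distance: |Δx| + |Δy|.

d(X, Station 1) = 7 + 1 = 8
d(X, Station 2) = 5 + 2 = 7
d(X, Station 3) = 6 + 9 = 15
d(X, Station 4) = 11 + 4 = 15
d(X, Station 5) = 1 + 4 = 5
d(X, Station 6) = 5 + 9 = 14
d(X, Station 7) = 11 + 3 = 14
d(X, Station 8) = 2 + 1 = 3
Minimum is at Station 8.

Station 8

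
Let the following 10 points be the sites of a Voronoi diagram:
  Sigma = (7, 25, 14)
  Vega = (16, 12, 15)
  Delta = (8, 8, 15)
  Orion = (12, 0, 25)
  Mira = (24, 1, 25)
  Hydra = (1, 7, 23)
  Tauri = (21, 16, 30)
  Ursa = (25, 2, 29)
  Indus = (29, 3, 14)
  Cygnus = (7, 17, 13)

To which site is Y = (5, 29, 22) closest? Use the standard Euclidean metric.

Compare squared distances (the ordering matches that of the actual distances):
d²(Y, Sigma) = (5−7)² + (29−25)² + (22−14)² = 4 + 16 + 64 = 84
d²(Y, Vega) = (5−16)² + (29−12)² + (22−15)² = 121 + 289 + 49 = 459
d²(Y, Delta) = (5−8)² + (29−8)² + (22−15)² = 9 + 441 + 49 = 499
d²(Y, Orion) = (5−12)² + (29−0)² + (22−25)² = 49 + 841 + 9 = 899
d²(Y, Mira) = (5−24)² + (29−1)² + (22−25)² = 361 + 784 + 9 = 1154
d²(Y, Hydra) = (5−1)² + (29−7)² + (22−23)² = 16 + 484 + 1 = 501
d²(Y, Tauri) = (5−21)² + (29−16)² + (22−30)² = 256 + 169 + 64 = 489
d²(Y, Ursa) = (5−25)² + (29−2)² + (22−29)² = 400 + 729 + 49 = 1178
d²(Y, Indus) = (5−29)² + (29−3)² + (22−14)² = 576 + 676 + 64 = 1316
d²(Y, Cygnus) = (5−7)² + (29−17)² + (22−13)² = 4 + 144 + 81 = 229
Sigma is nearest.

Sigma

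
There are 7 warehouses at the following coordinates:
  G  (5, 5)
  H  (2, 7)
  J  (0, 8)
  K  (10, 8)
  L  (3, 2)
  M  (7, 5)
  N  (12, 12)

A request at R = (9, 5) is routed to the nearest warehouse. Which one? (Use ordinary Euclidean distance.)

M

Compare squared distances (the ordering matches that of the actual distances):
|RG|² = (9−5)² + (5−5)² = 16 + 0 = 16
|RH|² = (9−2)² + (5−7)² = 49 + 4 = 53
|RJ|² = (9−0)² + (5−8)² = 81 + 9 = 90
|RK|² = (9−10)² + (5−8)² = 1 + 9 = 10
|RL|² = (9−3)² + (5−2)² = 36 + 9 = 45
|RM|² = (9−7)² + (5−5)² = 4 + 0 = 4
|RN|² = (9−12)² + (5−12)² = 9 + 49 = 58
The smallest is to M, so R lies in the Voronoi region of M.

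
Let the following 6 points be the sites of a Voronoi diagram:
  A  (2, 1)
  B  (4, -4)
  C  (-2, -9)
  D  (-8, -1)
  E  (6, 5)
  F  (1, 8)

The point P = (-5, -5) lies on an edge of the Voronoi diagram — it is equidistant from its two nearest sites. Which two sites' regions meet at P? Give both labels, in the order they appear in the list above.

Squared distances from P to each site:
|PA|² = (-5−2)² + (-5−1)² = 49 + 36 = 85
|PB|² = (-5−4)² + (-5−(-4))² = 81 + 1 = 82
|PC|² = (-5−(-2))² + (-5−(-9))² = 9 + 16 = 25
|PD|² = (-5−(-8))² + (-5−(-1))² = 9 + 16 = 25
|PE|² = (-5−6)² + (-5−5)² = 121 + 100 = 221
|PF|² = (-5−1)² + (-5−8)² = 36 + 169 = 205
P is equidistant from C and D (both at squared distance 25), and every other site is strictly farther — so P lies on the C–D Voronoi edge.

C and D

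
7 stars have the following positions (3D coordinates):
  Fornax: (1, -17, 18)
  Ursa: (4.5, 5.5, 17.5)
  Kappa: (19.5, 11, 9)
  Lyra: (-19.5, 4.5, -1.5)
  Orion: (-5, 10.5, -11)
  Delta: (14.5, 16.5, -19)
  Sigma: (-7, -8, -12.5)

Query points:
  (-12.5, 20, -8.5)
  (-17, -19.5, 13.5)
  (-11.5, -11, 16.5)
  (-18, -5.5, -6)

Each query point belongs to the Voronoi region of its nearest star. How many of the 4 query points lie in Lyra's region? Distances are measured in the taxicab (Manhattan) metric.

1

(-12.5, 20, -8.5) — d to each: Fornax:77, Ursa:57.5, Kappa:58.5, Lyra:29.5, Orion:19.5, Delta:41, Sigma:37.5 → nearest is Orion
(-17, -19.5, 13.5) — d to each: Fornax:25, Ursa:50.5, Kappa:71.5, Lyra:41.5, Orion:66.5, Delta:100, Sigma:47.5 → nearest is Fornax
(-11.5, -11, 16.5) — d to each: Fornax:20, Ursa:33.5, Kappa:60.5, Lyra:41.5, Orion:55.5, Delta:89, Sigma:36.5 → nearest is Fornax
(-18, -5.5, -6) — d to each: Fornax:54.5, Ursa:57, Kappa:69, Lyra:16, Orion:34, Delta:67.5, Sigma:20 → nearest is Lyra
1 of the 4 points has Lyra as nearest.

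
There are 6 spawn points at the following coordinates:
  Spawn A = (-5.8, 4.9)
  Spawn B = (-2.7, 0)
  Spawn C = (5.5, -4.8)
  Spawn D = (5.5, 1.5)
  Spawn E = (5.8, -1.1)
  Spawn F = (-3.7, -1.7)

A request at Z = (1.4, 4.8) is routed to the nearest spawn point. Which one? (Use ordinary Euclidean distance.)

Squared Euclidean distances:
d²(Z, Spawn A) = (1.4−(-5.8))² + (4.8−4.9)² = 51.84 + 0.01 = 51.85
d²(Z, Spawn B) = (1.4−(-2.7))² + (4.8−0)² = 16.81 + 23.04 = 39.85
d²(Z, Spawn C) = (1.4−5.5)² + (4.8−(-4.8))² = 16.81 + 92.16 = 108.97
d²(Z, Spawn D) = (1.4−5.5)² + (4.8−1.5)² = 16.81 + 10.89 = 27.7
d²(Z, Spawn E) = (1.4−5.8)² + (4.8−(-1.1))² = 19.36 + 34.81 = 54.17
d²(Z, Spawn F) = (1.4−(-3.7))² + (4.8−(-1.7))² = 26.01 + 42.25 = 68.26
Spawn D is nearest.

Spawn D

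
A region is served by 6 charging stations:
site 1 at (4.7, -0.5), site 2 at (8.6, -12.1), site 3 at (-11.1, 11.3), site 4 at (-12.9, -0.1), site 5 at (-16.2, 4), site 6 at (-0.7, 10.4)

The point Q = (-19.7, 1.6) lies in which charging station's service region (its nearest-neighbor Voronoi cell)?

site 5

Squared Euclidean distances:
d²(Q, site 1) = (-19.7−4.7)² + (1.6−(-0.5))² = 595.36 + 4.41 = 599.77
d²(Q, site 2) = (-19.7−8.6)² + (1.6−(-12.1))² = 800.89 + 187.69 = 988.58
d²(Q, site 3) = (-19.7−(-11.1))² + (1.6−11.3)² = 73.96 + 94.09 = 168.05
d²(Q, site 4) = (-19.7−(-12.9))² + (1.6−(-0.1))² = 46.24 + 2.89 = 49.13
d²(Q, site 5) = (-19.7−(-16.2))² + (1.6−4)² = 12.25 + 5.76 = 18.01
d²(Q, site 6) = (-19.7−(-0.7))² + (1.6−10.4)² = 361 + 77.44 = 438.44
site 5 is nearest.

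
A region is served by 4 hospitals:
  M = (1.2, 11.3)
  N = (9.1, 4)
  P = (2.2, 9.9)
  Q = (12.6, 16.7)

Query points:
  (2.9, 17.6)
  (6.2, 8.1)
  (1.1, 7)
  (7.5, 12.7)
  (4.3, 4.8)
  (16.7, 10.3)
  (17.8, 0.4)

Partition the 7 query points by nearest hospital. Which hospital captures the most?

P

(2.9, 17.6) — d² to each: M:42.58, N:223.4, P:59.78, Q:94.9 → nearest is M
(6.2, 8.1) — d² to each: M:35.24, N:25.22, P:19.24, Q:114.92 → nearest is P
(1.1, 7) — d² to each: M:18.5, N:73, P:9.62, Q:226.34 → nearest is P
(7.5, 12.7) — d² to each: M:41.65, N:78.25, P:35.93, Q:42.01 → nearest is P
(4.3, 4.8) — d² to each: M:51.86, N:23.68, P:30.42, Q:210.5 → nearest is N
(16.7, 10.3) — d² to each: M:241.25, N:97.45, P:210.41, Q:57.77 → nearest is Q
(17.8, 0.4) — d² to each: M:394.37, N:88.65, P:333.61, Q:292.73 → nearest is N
Tally — M:1, N:2, P:3, Q:1. P captures the most (3).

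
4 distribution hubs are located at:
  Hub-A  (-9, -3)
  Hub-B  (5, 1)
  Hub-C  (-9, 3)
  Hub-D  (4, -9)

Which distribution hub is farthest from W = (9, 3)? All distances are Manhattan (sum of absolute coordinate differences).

Hub-A

d(W, Hub-A) = |9−(-9)| + |3−(-3)| = 18 + 6 = 24
d(W, Hub-B) = |9−5| + |3−1| = 4 + 2 = 6
d(W, Hub-C) = |9−(-9)| + |3−3| = 18 + 0 = 18
d(W, Hub-D) = |9−4| + |3−(-9)| = 5 + 12 = 17
The largest is to Hub-A.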